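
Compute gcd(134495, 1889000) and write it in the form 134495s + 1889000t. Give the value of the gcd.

5

Repeated division:
1889000 = 14*134495 + 6070
134495 = 22*6070 + 955
6070 = 6*955 + 340
955 = 2*340 + 275
340 = 1*275 + 65
275 = 4*65 + 15
65 = 4*15 + 5
15 = 3*5 + 0
gcd(134495, 1889000) = 5.
Working backward:
5 = 65 − 4·15
5 = −4·275 + 17·65
5 = 17·340 − 21·275
5 = −21·955 + 59·340
5 = 59·6070 − 375·955
5 = −375·134495 + 8309·6070
5 = 8309·1889000 − 116701·134495
So 5 = (8309)·1889000 + (-116701)·134495.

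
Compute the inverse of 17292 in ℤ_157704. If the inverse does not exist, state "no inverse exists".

Compute gcd(17292, 157704):
157704 = 9×17292 + 2076
17292 = 8×2076 + 684
2076 = 3×684 + 24
684 = 28×24 + 12
24 = 2×12 + 0
Since gcd = 12 > 1, 17292 is not a unit mod 157704.

no inverse exists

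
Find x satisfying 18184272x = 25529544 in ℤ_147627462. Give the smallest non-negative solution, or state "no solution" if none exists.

4248173

First find gcd(18184272, 147627462):
147627462 = 8×18184272 + 2153286
18184272 = 8×2153286 + 957984
2153286 = 2×957984 + 237318
957984 = 4×237318 + 8712
237318 = 27×8712 + 2094
8712 = 4×2094 + 336
2094 = 6×336 + 78
336 = 4×78 + 24
78 = 3×24 + 6
24 = 4×6 + 0
gcd = 6 and 6 | 25529544, so solutions exist. Divide through by 6: 3030712x ≡ 4254924 (mod 24604577).
Now find 3030712⁻¹ mod 24604577:
24604577 = 8*3030712 + 358881
3030712 = 8*358881 + 159664
358881 = 2*159664 + 39553
159664 = 4*39553 + 1452
39553 = 27*1452 + 349
1452 = 4*349 + 56
349 = 6*56 + 13
56 = 4*13 + 4
13 = 3*4 + 1
4 = 4*1 + 0
Back-substitute:
1 = 13 − 3·4
1 = −3·56 + 13·13
1 = 13·349 − 81·56
1 = −81·1452 + 337·349
1 = 337·39553 − 9180·1452
1 = −9180·159664 + 37057·39553
1 = 37057·358881 − 83294·159664
1 = −83294·3030712 + 703409·358881
1 = 703409·24604577 − 5710566·3030712
So 3030712·(-5710566) ≡ 1 (mod 24604577), i.e. 3030712⁻¹ ≡ 18894011.
Then x ≡ 18894011·4254924 ≡ 4248173 (mod 24604577); the smallest non-negative solution is x = 4248173.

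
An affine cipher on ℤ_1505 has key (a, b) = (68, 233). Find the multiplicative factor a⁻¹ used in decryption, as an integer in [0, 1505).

332

Extended Euclidean algorithm:
1505 = 22×68 + 9
68 = 7×9 + 5
9 = 1×5 + 4
5 = 1×4 + 1
4 = 4×1 + 0
gcd = 1, so the inverse exists. Back-substitute:
1 = 5 − 4
1 = −9 + 2·5
1 = 2·68 − 15·9
1 = −15·1505 + 332·68
So 68·332 ≡ 1 (mod 1505).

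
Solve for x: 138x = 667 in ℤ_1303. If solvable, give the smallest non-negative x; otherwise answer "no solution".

222

First find gcd(138, 1303):
1303 = 9×138 + 61
138 = 2×61 + 16
61 = 3×16 + 13
16 = 1×13 + 3
13 = 4×3 + 1
3 = 3×1 + 0
gcd = 1, so a unique solution mod 1303 exists.
Back-substitute for the Bézout coefficients:
1 = 13 − 4·3
1 = −4·16 + 5·13
1 = 5·61 − 19·16
1 = −19·138 + 43·61
1 = 43·1303 − 406·138
So 138·(-406) ≡ 1 (mod 1303), giving 138⁻¹ ≡ 897.
x ≡ 138⁻¹·667 ≡ 897·667 ≡ 222 (mod 1303).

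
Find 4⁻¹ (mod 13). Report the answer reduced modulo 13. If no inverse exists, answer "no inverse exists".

10

Extended Euclidean algorithm:
13 = 3×4 + 1
4 = 4×1 + 0
The gcd is 1. Working backward:
1 = 13 − 3·4
Thus 4·(-3) ≡ 1 (mod 13); reducing, -3 mod 13 = 10.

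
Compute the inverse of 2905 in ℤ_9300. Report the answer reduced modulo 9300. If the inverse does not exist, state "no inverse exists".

Compute gcd(2905, 9300):
9300 = 3*2905 + 585
2905 = 4*585 + 565
585 = 1*565 + 20
565 = 28*20 + 5
20 = 4*5 + 0
The gcd is 5, not 1, hence no inverse exists.

no inverse exists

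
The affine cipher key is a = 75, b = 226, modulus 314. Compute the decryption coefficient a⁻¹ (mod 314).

Apply the Euclidean algorithm to 314 and 75:
314 = 4×75 + 14
75 = 5×14 + 5
14 = 2×5 + 4
5 = 1×4 + 1
4 = 4×1 + 0
The gcd is 1. Working backward:
1 = 5 − 4
1 = −14 + 3·5
1 = 3·75 − 16·14
1 = −16·314 + 67·75
So 75·67 ≡ 1 (mod 314).

67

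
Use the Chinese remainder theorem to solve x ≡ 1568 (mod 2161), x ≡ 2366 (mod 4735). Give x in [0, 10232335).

4675811

Write x = 1568 + 2161·k. Then 2161·k ≡ 2366 − 1568 ≡ 798 (mod 4735).
Need 2161⁻¹ mod 4735. Extended Euclid on (4735, 2161):
4735 = 2·2161 + 413
2161 = 5·413 + 96
413 = 4·96 + 29
96 = 3·29 + 9
29 = 3·9 + 2
9 = 4·2 + 1
2 = 2·1 + 0
Back-substitute:
1 = 9 − 4·2
1 = −4·29 + 13·9
1 = 13·96 − 43·29
1 = −43·413 + 185·96
1 = 185·2161 − 968·413
1 = −968·4735 + 2121·2161
2161⁻¹ ≡ 2121 (mod 4735), so k ≡ 2121·798 ≡ 2163 (mod 4735).
x = 1568 + 2161·2163 = 4675811.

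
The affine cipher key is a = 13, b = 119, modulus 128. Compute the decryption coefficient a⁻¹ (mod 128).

69

Run Euclid on (128, 13):
128 = 9·13 + 11
13 = 1·11 + 2
11 = 5·2 + 1
2 = 2·1 + 0
Since gcd(13, 128) = 1, back-substitute to write 1 as a combination:
1 = 11 − 5·2
1 = −5·13 + 6·11
1 = 6·128 − 59·13
Thus 13·(-59) ≡ 1 (mod 128); reducing, -59 mod 128 = 69.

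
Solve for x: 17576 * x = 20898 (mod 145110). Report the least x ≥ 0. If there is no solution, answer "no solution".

First find gcd(17576, 145110):
145110 = 8×17576 + 4502
17576 = 3×4502 + 4070
4502 = 1×4070 + 432
4070 = 9×432 + 182
432 = 2×182 + 68
182 = 2×68 + 46
68 = 1×46 + 22
46 = 2×22 + 2
22 = 11×2 + 0
gcd = 2 and 2 | 20898, so solutions exist. Divide through by 2: 8788x ≡ 10449 (mod 72555).
Now find 8788⁻¹ mod 72555:
72555 = 8·8788 + 2251
8788 = 3·2251 + 2035
2251 = 1·2035 + 216
2035 = 9·216 + 91
216 = 2·91 + 34
91 = 2·34 + 23
34 = 1·23 + 11
23 = 2·11 + 1
11 = 11·1 + 0
Back-substitute:
1 = 23 − 2·11
1 = −2·34 + 3·23
1 = 3·91 − 8·34
1 = −8·216 + 19·91
1 = 19·2035 − 179·216
1 = −179·2251 + 198·2035
1 = 198·8788 − 773·2251
1 = −773·72555 + 6382·8788
So 8788⁻¹ ≡ 6382 (mod 72555).
Then x ≡ 6382·10449 ≡ 7473 (mod 72555); the smallest non-negative solution is x = 7473.

7473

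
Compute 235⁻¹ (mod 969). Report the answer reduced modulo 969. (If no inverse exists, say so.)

334

gcd(969, 235) by repeated division:
969 = 4·235 + 29
235 = 8·29 + 3
29 = 9·3 + 2
3 = 1·2 + 1
2 = 2·1 + 0
The gcd is 1. Working backward:
1 = 3 − 2
1 = −29 + 10·3
1 = 10·235 − 81·29
1 = −81·969 + 334·235
So 235·334 ≡ 1 (mod 969).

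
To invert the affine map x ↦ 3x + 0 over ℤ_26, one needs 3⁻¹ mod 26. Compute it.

Run Euclid on (26, 3):
26 = 8×3 + 2
3 = 1×2 + 1
2 = 2×1 + 0
Since gcd(3, 26) = 1, back-substitute to write 1 as a combination:
1 = 3 − 2
1 = −26 + 9·3
So 3·9 ≡ 1 (mod 26).

9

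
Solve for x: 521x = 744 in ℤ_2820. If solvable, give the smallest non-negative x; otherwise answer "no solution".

First find gcd(521, 2820):
2820 = 5·521 + 215
521 = 2·215 + 91
215 = 2·91 + 33
91 = 2·33 + 25
33 = 1·25 + 8
25 = 3·8 + 1
8 = 8·1 + 0
gcd = 1, so a unique solution mod 2820 exists.
Back-substitute for the Bézout coefficients:
1 = 25 − 3·8
1 = −3·33 + 4·25
1 = 4·91 − 11·33
1 = −11·215 + 26·91
1 = 26·521 − 63·215
1 = −63·2820 + 341·521
So 521·(341) ≡ 1 (mod 2820), giving 521⁻¹ ≡ 341.
x ≡ 521⁻¹·744 ≡ 341·744 ≡ 2724 (mod 2820).

2724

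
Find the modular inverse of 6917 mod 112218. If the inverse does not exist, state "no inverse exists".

51899

gcd(112218, 6917) by repeated division:
112218 = 16·6917 + 1546
6917 = 4·1546 + 733
1546 = 2·733 + 80
733 = 9·80 + 13
80 = 6·13 + 2
13 = 6·2 + 1
2 = 2·1 + 0
Since gcd(6917, 112218) = 1, back-substitute to write 1 as a combination:
1 = 13 − 6·2
1 = −6·80 + 37·13
1 = 37·733 − 339·80
1 = −339·1546 + 715·733
1 = 715·6917 − 3199·1546
1 = −3199·112218 + 51899·6917
So 6917·51899 ≡ 1 (mod 112218).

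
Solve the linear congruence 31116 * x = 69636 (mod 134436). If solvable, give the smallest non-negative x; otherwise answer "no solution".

10501

First find gcd(31116, 134436):
134436 = 4×31116 + 9972
31116 = 3×9972 + 1200
9972 = 8×1200 + 372
1200 = 3×372 + 84
372 = 4×84 + 36
84 = 2×36 + 12
36 = 3×12 + 0
gcd = 12 and 12 | 69636, so solutions exist. Divide through by 12: 2593x ≡ 5803 (mod 11203).
Now find 2593⁻¹ mod 11203:
11203 = 4×2593 + 831
2593 = 3×831 + 100
831 = 8×100 + 31
100 = 3×31 + 7
31 = 4×7 + 3
7 = 2×3 + 1
3 = 3×1 + 0
Back-substitute:
1 = 7 − 2·3
1 = −2·31 + 9·7
1 = 9·100 − 29·31
1 = −29·831 + 241·100
1 = 241·2593 − 752·831
1 = −752·11203 + 3249·2593
So 2593⁻¹ ≡ 3249 (mod 11203).
Then x ≡ 3249·5803 ≡ 10501 (mod 11203); the smallest non-negative solution is x = 10501.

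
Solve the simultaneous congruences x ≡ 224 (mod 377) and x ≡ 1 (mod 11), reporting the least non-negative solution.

Write x = 224 + 377·k. Then 377·k ≡ 1 − 224 ≡ 8 (mod 11).
Need 377⁻¹ mod 11. Extended Euclid on (11, 3):
11 = 3×3 + 2
3 = 1×2 + 1
2 = 2×1 + 0
Back-substitute:
1 = 3 − 2
1 = −11 + 4·3
377⁻¹ ≡ 4 (mod 11), so k ≡ 4·8 ≡ 10 (mod 11).
x = 224 + 377·10 = 3994.

3994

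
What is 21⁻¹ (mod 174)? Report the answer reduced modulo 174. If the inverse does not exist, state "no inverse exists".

Compute gcd(21, 174):
174 = 8*21 + 6
21 = 3*6 + 3
6 = 2*3 + 0
The gcd is 3, not 1, hence no inverse exists.

no inverse exists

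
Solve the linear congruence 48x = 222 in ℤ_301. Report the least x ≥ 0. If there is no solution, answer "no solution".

First find gcd(48, 301):
301 = 6*48 + 13
48 = 3*13 + 9
13 = 1*9 + 4
9 = 2*4 + 1
4 = 4*1 + 0
gcd = 1, so a unique solution mod 301 exists.
Back-substitute for the Bézout coefficients:
1 = 9 − 2·4
1 = −2·13 + 3·9
1 = 3·48 − 11·13
1 = −11·301 + 69·48
So 48·(69) ≡ 1 (mod 301), giving 48⁻¹ ≡ 69.
x ≡ 48⁻¹·222 ≡ 69·222 ≡ 268 (mod 301).

268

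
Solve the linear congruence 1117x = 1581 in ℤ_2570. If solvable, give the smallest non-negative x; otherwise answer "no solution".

243

First find gcd(1117, 2570):
2570 = 2·1117 + 336
1117 = 3·336 + 109
336 = 3·109 + 9
109 = 12·9 + 1
9 = 9·1 + 0
gcd = 1, so a unique solution mod 2570 exists.
Back-substitute for the Bézout coefficients:
1 = 109 − 12·9
1 = −12·336 + 37·109
1 = 37·1117 − 123·336
1 = −123·2570 + 283·1117
So 1117·(283) ≡ 1 (mod 2570), giving 1117⁻¹ ≡ 283.
x ≡ 1117⁻¹·1581 ≡ 283·1581 ≡ 243 (mod 2570).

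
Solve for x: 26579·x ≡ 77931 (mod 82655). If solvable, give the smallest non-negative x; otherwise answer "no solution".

66854

First find gcd(26579, 82655):
82655 = 3*26579 + 2918
26579 = 9*2918 + 317
2918 = 9*317 + 65
317 = 4*65 + 57
65 = 1*57 + 8
57 = 7*8 + 1
8 = 8*1 + 0
gcd = 1, so a unique solution mod 82655 exists.
Back-substitute for the Bézout coefficients:
1 = 57 − 7·8
1 = −7·65 + 8·57
1 = 8·317 − 39·65
1 = −39·2918 + 359·317
1 = 359·26579 − 3270·2918
1 = −3270·82655 + 10169·26579
So 26579·(10169) ≡ 1 (mod 82655), giving 26579⁻¹ ≡ 10169.
x ≡ 26579⁻¹·77931 ≡ 10169·77931 ≡ 66854 (mod 82655).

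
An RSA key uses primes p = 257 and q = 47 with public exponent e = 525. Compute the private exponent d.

8389

φ(n) = (p−1)(q−1) = 256·46 = 11776.
Need d with 525·d ≡ 1 (mod 11776). Apply the extended Euclidean algorithm:
11776 = 22×525 + 226
525 = 2×226 + 73
226 = 3×73 + 7
73 = 10×7 + 3
7 = 2×3 + 1
3 = 3×1 + 0
Back-substitute:
1 = 7 − 2·3
1 = −2·73 + 21·7
1 = 21·226 − 65·73
1 = −65·525 + 151·226
1 = 151·11776 − 3387·525
So 525·(-3387) ≡ 1 (mod 11776), hence d ≡ -3387 ≡ 8389 (mod 11776).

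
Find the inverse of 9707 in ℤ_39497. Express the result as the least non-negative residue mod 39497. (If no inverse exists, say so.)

12162

gcd(39497, 9707) by repeated division:
39497 = 4×9707 + 669
9707 = 14×669 + 341
669 = 1×341 + 328
341 = 1×328 + 13
328 = 25×13 + 3
13 = 4×3 + 1
3 = 3×1 + 0
Since gcd(9707, 39497) = 1, back-substitute to write 1 as a combination:
1 = 13 − 4·3
1 = −4·328 + 101·13
1 = 101·341 − 105·328
1 = −105·669 + 206·341
1 = 206·9707 − 2989·669
1 = −2989·39497 + 12162·9707
So 9707·12162 ≡ 1 (mod 39497).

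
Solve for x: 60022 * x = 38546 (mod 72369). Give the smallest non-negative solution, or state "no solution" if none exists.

First find gcd(60022, 72369):
72369 = 1·60022 + 12347
60022 = 4·12347 + 10634
12347 = 1·10634 + 1713
10634 = 6·1713 + 356
1713 = 4·356 + 289
356 = 1·289 + 67
289 = 4·67 + 21
67 = 3·21 + 4
21 = 5·4 + 1
4 = 4·1 + 0
gcd = 1, so a unique solution mod 72369 exists.
Back-substitute for the Bézout coefficients:
1 = 21 − 5·4
1 = −5·67 + 16·21
1 = 16·289 − 69·67
1 = −69·356 + 85·289
1 = 85·1713 − 409·356
1 = −409·10634 + 2539·1713
1 = 2539·12347 − 2948·10634
1 = −2948·60022 + 14331·12347
1 = 14331·72369 − 17279·60022
So 60022·(-17279) ≡ 1 (mod 72369), giving 60022⁻¹ ≡ 55090.
x ≡ 60022⁻¹·38546 ≡ 55090·38546 ≡ 47942 (mod 72369).

47942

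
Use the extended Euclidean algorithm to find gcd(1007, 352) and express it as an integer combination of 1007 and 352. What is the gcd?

1

Apply Euclid's algorithm to 1007 and 352:
1007 = 2*352 + 303
352 = 1*303 + 49
303 = 6*49 + 9
49 = 5*9 + 4
9 = 2*4 + 1
4 = 4*1 + 0
gcd(1007, 352) = 1.
Express as a combination:
1 = 9 − 2·4
1 = −2·49 + 11·9
1 = 11·303 − 68·49
1 = −68·352 + 79·303
1 = 79·1007 − 226·352
So 1 = (79)·1007 + (-226)·352.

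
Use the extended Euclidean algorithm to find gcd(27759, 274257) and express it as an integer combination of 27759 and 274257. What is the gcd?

Euclidean algorithm:
274257 = 9·27759 + 24426
27759 = 1·24426 + 3333
24426 = 7·3333 + 1095
3333 = 3·1095 + 48
1095 = 22·48 + 39
48 = 1·39 + 9
39 = 4·9 + 3
9 = 3·3 + 0
gcd(27759, 274257) = 3.
Working backward:
3 = 39 − 4·9
3 = −4·48 + 5·39
3 = 5·1095 − 114·48
3 = −114·3333 + 347·1095
3 = 347·24426 − 2543·3333
3 = −2543·27759 + 2890·24426
3 = 2890·274257 − 28553·27759
So 3 = (2890)·274257 + (-28553)·27759.

3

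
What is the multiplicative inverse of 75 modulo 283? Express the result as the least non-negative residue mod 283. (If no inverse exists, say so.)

Extended Euclidean algorithm:
283 = 3×75 + 58
75 = 1×58 + 17
58 = 3×17 + 7
17 = 2×7 + 3
7 = 2×3 + 1
3 = 3×1 + 0
Since gcd(75, 283) = 1, back-substitute to write 1 as a combination:
1 = 7 − 2·3
1 = −2·17 + 5·7
1 = 5·58 − 17·17
1 = −17·75 + 22·58
1 = 22·283 − 83·75
Hence 75⁻¹ ≡ -83 ≡ 200 (mod 283).

200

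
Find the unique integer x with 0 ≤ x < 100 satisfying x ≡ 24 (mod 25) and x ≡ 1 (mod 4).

49

Write x = 24 + 25·k. Then 25·k ≡ 1 − 24 ≡ 1 (mod 4).
Need 25⁻¹ mod 4. Extended Euclid on (4, 1):
4 = 4×1 + 0
25⁻¹ ≡ 1 (mod 4), so k ≡ 1·1 ≡ 1 (mod 4).
x = 24 + 25·1 = 49.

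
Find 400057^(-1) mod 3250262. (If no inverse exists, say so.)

Run Euclid on (3250262, 400057):
3250262 = 8*400057 + 49806
400057 = 8*49806 + 1609
49806 = 30*1609 + 1536
1609 = 1*1536 + 73
1536 = 21*73 + 3
73 = 24*3 + 1
3 = 3*1 + 0
gcd = 1, so the inverse exists. Back-substitute:
1 = 73 − 24·3
1 = −24·1536 + 505·73
1 = 505·1609 − 529·1536
1 = −529·49806 + 16375·1609
1 = 16375·400057 − 131529·49806
1 = −131529·3250262 + 1068607·400057
So 400057·1068607 ≡ 1 (mod 3250262).

1068607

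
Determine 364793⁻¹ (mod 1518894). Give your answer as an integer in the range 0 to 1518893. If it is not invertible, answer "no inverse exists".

no inverse exists

Euclidean algorithm on 1518894, 364793:
1518894 = 4·364793 + 59722
364793 = 6·59722 + 6461
59722 = 9·6461 + 1573
6461 = 4·1573 + 169
1573 = 9·169 + 52
169 = 3·52 + 13
52 = 4·13 + 0
The gcd is 13, not 1, hence no inverse exists.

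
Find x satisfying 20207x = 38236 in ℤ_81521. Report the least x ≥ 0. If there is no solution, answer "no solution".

First find gcd(20207, 81521):
81521 = 4×20207 + 693
20207 = 29×693 + 110
693 = 6×110 + 33
110 = 3×33 + 11
33 = 3×11 + 0
gcd = 11 and 11 | 38236, so solutions exist. Divide through by 11: 1837x ≡ 3476 (mod 7411).
Now find 1837⁻¹ mod 7411:
7411 = 4×1837 + 63
1837 = 29×63 + 10
63 = 6×10 + 3
10 = 3×3 + 1
3 = 3×1 + 0
Back-substitute:
1 = 10 − 3·3
1 = −3·63 + 19·10
1 = 19·1837 − 554·63
1 = −554·7411 + 2235·1837
So 1837⁻¹ ≡ 2235 (mod 7411).
Then x ≡ 2235·3476 ≡ 2132 (mod 7411); the smallest non-negative solution is x = 2132.

2132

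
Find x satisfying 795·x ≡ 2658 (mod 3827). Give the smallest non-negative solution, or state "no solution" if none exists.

1693

First find gcd(795, 3827):
3827 = 4·795 + 647
795 = 1·647 + 148
647 = 4·148 + 55
148 = 2·55 + 38
55 = 1·38 + 17
38 = 2·17 + 4
17 = 4·4 + 1
4 = 4·1 + 0
gcd = 1, so a unique solution mod 3827 exists.
Back-substitute for the Bézout coefficients:
1 = 17 − 4·4
1 = −4·38 + 9·17
1 = 9·55 − 13·38
1 = −13·148 + 35·55
1 = 35·647 − 153·148
1 = −153·795 + 188·647
1 = 188·3827 − 905·795
So 795·(-905) ≡ 1 (mod 3827), giving 795⁻¹ ≡ 2922.
x ≡ 795⁻¹·2658 ≡ 2922·2658 ≡ 1693 (mod 3827).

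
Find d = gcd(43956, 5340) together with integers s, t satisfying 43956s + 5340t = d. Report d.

12

Euclidean algorithm:
43956 = 8*5340 + 1236
5340 = 4*1236 + 396
1236 = 3*396 + 48
396 = 8*48 + 12
48 = 4*12 + 0
gcd(43956, 5340) = 12.
Express as a combination:
12 = 396 − 8·48
12 = −8·1236 + 25·396
12 = 25·5340 − 108·1236
12 = −108·43956 + 889·5340
So 12 = (-108)·43956 + (889)·5340.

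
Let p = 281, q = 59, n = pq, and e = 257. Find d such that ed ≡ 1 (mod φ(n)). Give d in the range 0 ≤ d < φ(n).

14913

φ(n) = (p−1)(q−1) = 280·58 = 16240.
Need d with 257·d ≡ 1 (mod 16240). Apply the extended Euclidean algorithm:
16240 = 63*257 + 49
257 = 5*49 + 12
49 = 4*12 + 1
12 = 12*1 + 0
Back-substitute:
1 = 49 − 4·12
1 = −4·257 + 21·49
1 = 21·16240 − 1327·257
So 257·(-1327) ≡ 1 (mod 16240), hence d ≡ -1327 ≡ 14913 (mod 16240).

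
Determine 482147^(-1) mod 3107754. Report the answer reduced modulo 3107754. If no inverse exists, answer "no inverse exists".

Apply the Euclidean algorithm to 3107754 and 482147:
3107754 = 6×482147 + 214872
482147 = 2×214872 + 52403
214872 = 4×52403 + 5260
52403 = 9×5260 + 5063
5260 = 1×5063 + 197
5063 = 25×197 + 138
197 = 1×138 + 59
138 = 2×59 + 20
59 = 2×20 + 19
20 = 1×19 + 1
19 = 19×1 + 0
Since gcd(482147, 3107754) = 1, back-substitute to write 1 as a combination:
1 = 20 − 19
1 = −59 + 3·20
1 = 3·138 − 7·59
1 = −7·197 + 10·138
1 = 10·5063 − 257·197
1 = −257·5260 + 267·5063
1 = 267·52403 − 2660·5260
1 = −2660·214872 + 10907·52403
1 = 10907·482147 − 24474·214872
1 = −24474·3107754 + 157751·482147
So 482147·157751 ≡ 1 (mod 3107754).

157751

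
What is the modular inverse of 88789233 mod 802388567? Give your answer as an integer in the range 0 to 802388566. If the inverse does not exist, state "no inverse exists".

Apply the Euclidean algorithm to 802388567 and 88789233:
802388567 = 9*88789233 + 3285470
88789233 = 27*3285470 + 81543
3285470 = 40*81543 + 23750
81543 = 3*23750 + 10293
23750 = 2*10293 + 3164
10293 = 3*3164 + 801
3164 = 3*801 + 761
801 = 1*761 + 40
761 = 19*40 + 1
40 = 40*1 + 0
The gcd is 1. Working backward:
1 = 761 − 19·40
1 = −19·801 + 20·761
1 = 20·3164 − 79·801
1 = −79·10293 + 257·3164
1 = 257·23750 − 593·10293
1 = −593·81543 + 2036·23750
1 = 2036·3285470 − 82033·81543
1 = −82033·88789233 + 2216927·3285470
1 = 2216927·802388567 − 20034376·88789233
Thus 88789233·(-20034376) ≡ 1 (mod 802388567); reducing, -20034376 mod 802388567 = 782354191.

782354191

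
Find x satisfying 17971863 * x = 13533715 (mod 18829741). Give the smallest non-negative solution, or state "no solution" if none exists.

gcd(17971863, 18829741):
18829741 = 1*17971863 + 857878
17971863 = 20*857878 + 814303
857878 = 1*814303 + 43575
814303 = 18*43575 + 29953
43575 = 1*29953 + 13622
29953 = 2*13622 + 2709
13622 = 5*2709 + 77
2709 = 35*77 + 14
77 = 5*14 + 7
14 = 2*7 + 0
gcd = 7, but 7 ∤ 13533715, so the congruence has no solution.

no solution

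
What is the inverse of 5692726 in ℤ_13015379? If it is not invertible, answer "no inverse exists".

Euclidean algorithm on 13015379, 5692726:
13015379 = 2*5692726 + 1629927
5692726 = 3*1629927 + 802945
1629927 = 2*802945 + 24037
802945 = 33*24037 + 9724
24037 = 2*9724 + 4589
9724 = 2*4589 + 546
4589 = 8*546 + 221
546 = 2*221 + 104
221 = 2*104 + 13
104 = 8*13 + 0
The gcd is 13, not 1, hence no inverse exists.

no inverse exists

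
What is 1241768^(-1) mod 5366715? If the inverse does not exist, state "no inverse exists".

Extended Euclidean algorithm:
5366715 = 4×1241768 + 399643
1241768 = 3×399643 + 42839
399643 = 9×42839 + 14092
42839 = 3×14092 + 563
14092 = 25×563 + 17
563 = 33×17 + 2
17 = 8×2 + 1
2 = 2×1 + 0
The gcd is 1. Working backward:
1 = 17 − 8·2
1 = −8·563 + 265·17
1 = 265·14092 − 6633·563
1 = −6633·42839 + 20164·14092
1 = 20164·399643 − 188109·42839
1 = −188109·1241768 + 584491·399643
1 = 584491·5366715 − 2526073·1241768
So 1241768·(-2526073) ≡ 1 (mod 5366715), and -2526073 ≡ 2840642 (mod 5366715).

2840642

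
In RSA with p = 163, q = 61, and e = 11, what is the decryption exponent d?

2651

φ(n) = (p−1)(q−1) = 162·60 = 9720.
Need d with 11·d ≡ 1 (mod 9720). Apply the extended Euclidean algorithm:
9720 = 883·11 + 7
11 = 1·7 + 4
7 = 1·4 + 3
4 = 1·3 + 1
3 = 3·1 + 0
Back-substitute:
1 = 4 − 3
1 = −7 + 2·4
1 = 2·11 − 3·7
1 = −3·9720 + 2651·11
So 11·2651 ≡ 1 (mod 9720), hence d = 2651.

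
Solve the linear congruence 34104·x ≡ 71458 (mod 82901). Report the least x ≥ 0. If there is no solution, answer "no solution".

gcd(34104, 82901):
82901 = 2·34104 + 14693
34104 = 2·14693 + 4718
14693 = 3·4718 + 539
4718 = 8·539 + 406
539 = 1·406 + 133
406 = 3·133 + 7
133 = 19·7 + 0
gcd = 7, but 7 ∤ 71458, so the congruence has no solution.

no solution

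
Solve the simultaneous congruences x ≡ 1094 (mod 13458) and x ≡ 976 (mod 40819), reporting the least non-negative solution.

Write x = 1094 + 13458·k. Then 13458·k ≡ 976 − 1094 ≡ 40701 (mod 40819).
Need 13458⁻¹ mod 40819. Extended Euclid on (40819, 13458):
40819 = 3*13458 + 445
13458 = 30*445 + 108
445 = 4*108 + 13
108 = 8*13 + 4
13 = 3*4 + 1
4 = 4*1 + 0
Back-substitute:
1 = 13 − 3·4
1 = −3·108 + 25·13
1 = 25·445 − 103·108
1 = −103·13458 + 3115·445
1 = 3115·40819 − 9448·13458
13458⁻¹ ≡ 31371 (mod 40819), so k ≡ 31371·40701 ≡ 12751 (mod 40819).
x = 1094 + 13458·12751 = 171604052.

171604052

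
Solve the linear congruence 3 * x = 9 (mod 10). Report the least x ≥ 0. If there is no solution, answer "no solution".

3

First find gcd(3, 10):
10 = 3·3 + 1
3 = 3·1 + 0
gcd = 1, so a unique solution mod 10 exists.
Back-substitute for the Bézout coefficients:
1 = 10 − 3·3
So 3·(-3) ≡ 1 (mod 10), giving 3⁻¹ ≡ 7.
x ≡ 3⁻¹·9 ≡ 7·9 ≡ 3 (mod 10).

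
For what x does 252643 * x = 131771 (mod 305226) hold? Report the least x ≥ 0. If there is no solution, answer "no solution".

First find gcd(252643, 305226):
305226 = 1·252643 + 52583
252643 = 4·52583 + 42311
52583 = 1·42311 + 10272
42311 = 4·10272 + 1223
10272 = 8·1223 + 488
1223 = 2·488 + 247
488 = 1·247 + 241
247 = 1·241 + 6
241 = 40·6 + 1
6 = 6·1 + 0
gcd = 1, so a unique solution mod 305226 exists.
Back-substitute for the Bézout coefficients:
1 = 241 − 40·6
1 = −40·247 + 41·241
1 = 41·488 − 81·247
1 = −81·1223 + 203·488
1 = 203·10272 − 1705·1223
1 = −1705·42311 + 7023·10272
1 = 7023·52583 − 8728·42311
1 = −8728·252643 + 41935·52583
1 = 41935·305226 − 50663·252643
So 252643·(-50663) ≡ 1 (mod 305226), giving 252643⁻¹ ≡ 254563.
x ≡ 252643⁻¹·131771 ≡ 254563·131771 ≡ 294125 (mod 305226).

294125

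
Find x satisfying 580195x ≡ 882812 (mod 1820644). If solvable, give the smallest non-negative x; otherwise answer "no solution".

183580

First find gcd(580195, 1820644):
1820644 = 3·580195 + 80059
580195 = 7·80059 + 19782
80059 = 4·19782 + 931
19782 = 21·931 + 231
931 = 4·231 + 7
231 = 33·7 + 0
gcd = 7 and 7 | 882812, so solutions exist. Divide through by 7: 82885x ≡ 126116 (mod 260092).
Now find 82885⁻¹ mod 260092:
260092 = 3·82885 + 11437
82885 = 7·11437 + 2826
11437 = 4·2826 + 133
2826 = 21·133 + 33
133 = 4·33 + 1
33 = 33·1 + 0
Back-substitute:
1 = 133 − 4·33
1 = −4·2826 + 85·133
1 = 85·11437 − 344·2826
1 = −344·82885 + 2493·11437
1 = 2493·260092 − 7823·82885
So 82885·(-7823) ≡ 1 (mod 260092), i.e. 82885⁻¹ ≡ 252269.
Then x ≡ 252269·126116 ≡ 183580 (mod 260092); the smallest non-negative solution is x = 183580.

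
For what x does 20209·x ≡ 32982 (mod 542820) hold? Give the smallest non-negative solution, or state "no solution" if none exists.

First find gcd(20209, 542820):
542820 = 26*20209 + 17386
20209 = 1*17386 + 2823
17386 = 6*2823 + 448
2823 = 6*448 + 135
448 = 3*135 + 43
135 = 3*43 + 6
43 = 7*6 + 1
6 = 6*1 + 0
gcd = 1, so a unique solution mod 542820 exists.
Back-substitute for the Bézout coefficients:
1 = 43 − 7·6
1 = −7·135 + 22·43
1 = 22·448 − 73·135
1 = −73·2823 + 460·448
1 = 460·17386 − 2833·2823
1 = −2833·20209 + 3293·17386
1 = 3293·542820 − 88451·20209
So 20209·(-88451) ≡ 1 (mod 542820), giving 20209⁻¹ ≡ 454369.
x ≡ 20209⁻¹·32982 ≡ 454369·32982 ≡ 366618 (mod 542820).

366618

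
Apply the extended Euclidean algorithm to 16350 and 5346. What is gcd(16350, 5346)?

6

Euclidean algorithm:
16350 = 3*5346 + 312
5346 = 17*312 + 42
312 = 7*42 + 18
42 = 2*18 + 6
18 = 3*6 + 0
gcd(16350, 5346) = 6.
Express as a combination:
6 = 42 − 2·18
6 = −2·312 + 15·42
6 = 15·5346 − 257·312
6 = −257·16350 + 786·5346
So 6 = (-257)·16350 + (786)·5346.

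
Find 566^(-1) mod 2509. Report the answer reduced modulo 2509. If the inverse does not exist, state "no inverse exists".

gcd(2509, 566) by repeated division:
2509 = 4·566 + 245
566 = 2·245 + 76
245 = 3·76 + 17
76 = 4·17 + 8
17 = 2·8 + 1
8 = 8·1 + 0
Since gcd(566, 2509) = 1, back-substitute to write 1 as a combination:
1 = 17 − 2·8
1 = −2·76 + 9·17
1 = 9·245 − 29·76
1 = −29·566 + 67·245
1 = 67·2509 − 297·566
Hence 566⁻¹ ≡ -297 ≡ 2212 (mod 2509).

2212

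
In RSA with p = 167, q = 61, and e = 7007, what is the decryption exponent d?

φ(n) = (p−1)(q−1) = 166·60 = 9960.
Need d with 7007·d ≡ 1 (mod 9960). Apply the extended Euclidean algorithm:
9960 = 1·7007 + 2953
7007 = 2·2953 + 1101
2953 = 2·1101 + 751
1101 = 1·751 + 350
751 = 2·350 + 51
350 = 6·51 + 44
51 = 1·44 + 7
44 = 6·7 + 2
7 = 3·2 + 1
2 = 2·1 + 0
Back-substitute:
1 = 7 − 3·2
1 = −3·44 + 19·7
1 = 19·51 − 22·44
1 = −22·350 + 151·51
1 = 151·751 − 324·350
1 = −324·1101 + 475·751
1 = 475·2953 − 1274·1101
1 = −1274·7007 + 3023·2953
1 = 3023·9960 − 4297·7007
So 7007·(-4297) ≡ 1 (mod 9960), hence d ≡ -4297 ≡ 5663 (mod 9960).

5663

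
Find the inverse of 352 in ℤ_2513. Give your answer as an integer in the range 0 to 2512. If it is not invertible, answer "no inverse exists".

Extended Euclidean algorithm:
2513 = 7×352 + 49
352 = 7×49 + 9
49 = 5×9 + 4
9 = 2×4 + 1
4 = 4×1 + 0
The gcd is 1. Working backward:
1 = 9 − 2·4
1 = −2·49 + 11·9
1 = 11·352 − 79·49
1 = −79·2513 + 564·352
So 352·564 ≡ 1 (mod 2513).

564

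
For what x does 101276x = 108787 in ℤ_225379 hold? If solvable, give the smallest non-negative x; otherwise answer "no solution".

First find gcd(101276, 225379):
225379 = 2·101276 + 22827
101276 = 4·22827 + 9968
22827 = 2·9968 + 2891
9968 = 3·2891 + 1295
2891 = 2·1295 + 301
1295 = 4·301 + 91
301 = 3·91 + 28
91 = 3·28 + 7
28 = 4·7 + 0
gcd = 7 and 7 | 108787, so solutions exist. Divide through by 7: 14468x ≡ 15541 (mod 32197).
Now find 14468⁻¹ mod 32197:
32197 = 2×14468 + 3261
14468 = 4×3261 + 1424
3261 = 2×1424 + 413
1424 = 3×413 + 185
413 = 2×185 + 43
185 = 4×43 + 13
43 = 3×13 + 4
13 = 3×4 + 1
4 = 4×1 + 0
Back-substitute:
1 = 13 − 3·4
1 = −3·43 + 10·13
1 = 10·185 − 43·43
1 = −43·413 + 96·185
1 = 96·1424 − 331·413
1 = −331·3261 + 758·1424
1 = 758·14468 − 3363·3261
1 = −3363·32197 + 7484·14468
So 14468⁻¹ ≡ 7484 (mod 32197).
Then x ≡ 7484·15541 ≡ 13280 (mod 32197); the smallest non-negative solution is x = 13280.

13280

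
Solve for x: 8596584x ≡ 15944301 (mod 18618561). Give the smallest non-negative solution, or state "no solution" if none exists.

1715156

First find gcd(8596584, 18618561):
18618561 = 2·8596584 + 1425393
8596584 = 6·1425393 + 44226
1425393 = 32·44226 + 10161
44226 = 4·10161 + 3582
10161 = 2·3582 + 2997
3582 = 1·2997 + 585
2997 = 5·585 + 72
585 = 8·72 + 9
72 = 8·9 + 0
gcd = 9 and 9 | 15944301, so solutions exist. Divide through by 9: 955176x ≡ 1771589 (mod 2068729).
Now find 955176⁻¹ mod 2068729:
2068729 = 2*955176 + 158377
955176 = 6*158377 + 4914
158377 = 32*4914 + 1129
4914 = 4*1129 + 398
1129 = 2*398 + 333
398 = 1*333 + 65
333 = 5*65 + 8
65 = 8*8 + 1
8 = 8*1 + 0
Back-substitute:
1 = 65 − 8·8
1 = −8·333 + 41·65
1 = 41·398 − 49·333
1 = −49·1129 + 139·398
1 = 139·4914 − 605·1129
1 = −605·158377 + 19499·4914
1 = 19499·955176 − 117599·158377
1 = −117599·2068729 + 254697·955176
So 955176⁻¹ ≡ 254697 (mod 2068729).
Then x ≡ 254697·1771589 ≡ 1715156 (mod 2068729); the smallest non-negative solution is x = 1715156.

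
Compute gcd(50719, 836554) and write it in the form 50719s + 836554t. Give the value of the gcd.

Euclidean algorithm:
836554 = 16·50719 + 25050
50719 = 2·25050 + 619
25050 = 40·619 + 290
619 = 2·290 + 39
290 = 7·39 + 17
39 = 2·17 + 5
17 = 3·5 + 2
5 = 2·2 + 1
2 = 2·1 + 0
gcd(50719, 836554) = 1.
Back-substituting:
1 = 5 − 2·2
1 = −2·17 + 7·5
1 = 7·39 − 16·17
1 = −16·290 + 119·39
1 = 119·619 − 254·290
1 = −254·25050 + 10279·619
1 = 10279·50719 − 20812·25050
1 = −20812·836554 + 343271·50719
So 1 = (-20812)·836554 + (343271)·50719.

1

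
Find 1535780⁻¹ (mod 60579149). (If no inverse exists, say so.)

gcd(60579149, 1535780) by repeated division:
60579149 = 39*1535780 + 683729
1535780 = 2*683729 + 168322
683729 = 4*168322 + 10441
168322 = 16*10441 + 1266
10441 = 8*1266 + 313
1266 = 4*313 + 14
313 = 22*14 + 5
14 = 2*5 + 4
5 = 1*4 + 1
4 = 4*1 + 0
The gcd is 1. Working backward:
1 = 5 − 4
1 = −14 + 3·5
1 = 3·313 − 67·14
1 = −67·1266 + 271·313
1 = 271·10441 − 2235·1266
1 = −2235·168322 + 36031·10441
1 = 36031·683729 − 146359·168322
1 = −146359·1535780 + 328749·683729
1 = 328749·60579149 − 12967570·1535780
So 1535780·(-12967570) ≡ 1 (mod 60579149), and -12967570 ≡ 47611579 (mod 60579149).

47611579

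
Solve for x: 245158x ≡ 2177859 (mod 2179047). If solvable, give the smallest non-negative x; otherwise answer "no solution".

First find gcd(245158, 2179047):
2179047 = 8*245158 + 217783
245158 = 1*217783 + 27375
217783 = 7*27375 + 26158
27375 = 1*26158 + 1217
26158 = 21*1217 + 601
1217 = 2*601 + 15
601 = 40*15 + 1
15 = 15*1 + 0
gcd = 1, so a unique solution mod 2179047 exists.
Back-substitute for the Bézout coefficients:
1 = 601 − 40·15
1 = −40·1217 + 81·601
1 = 81·26158 − 1741·1217
1 = −1741·27375 + 1822·26158
1 = 1822·217783 − 14495·27375
1 = −14495·245158 + 16317·217783
1 = 16317·2179047 − 145031·245158
So 245158·(-145031) ≡ 1 (mod 2179047), giving 245158⁻¹ ≡ 2034016.
x ≡ 245158⁻¹·2177859 ≡ 2034016·2177859 ≡ 152115 (mod 2179047).

152115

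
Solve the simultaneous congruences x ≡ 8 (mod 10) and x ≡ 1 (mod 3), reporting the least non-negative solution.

Write x = 8 + 10·k. Then 10·k ≡ 1 − 8 ≡ 2 (mod 3).
Need 10⁻¹ mod 3. Extended Euclid on (3, 1):
3 = 3·1 + 0
10⁻¹ ≡ 1 (mod 3), so k ≡ 1·2 ≡ 2 (mod 3).
x = 8 + 10·2 = 28.

28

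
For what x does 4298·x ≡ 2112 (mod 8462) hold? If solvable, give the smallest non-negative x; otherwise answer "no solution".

First find gcd(4298, 8462):
8462 = 1×4298 + 4164
4298 = 1×4164 + 134
4164 = 31×134 + 10
134 = 13×10 + 4
10 = 2×4 + 2
4 = 2×2 + 0
gcd = 2 and 2 | 2112, so solutions exist. Divide through by 2: 2149x ≡ 1056 (mod 4231).
Now find 2149⁻¹ mod 4231:
4231 = 1*2149 + 2082
2149 = 1*2082 + 67
2082 = 31*67 + 5
67 = 13*5 + 2
5 = 2*2 + 1
2 = 2*1 + 0
Back-substitute:
1 = 5 − 2·2
1 = −2·67 + 27·5
1 = 27·2082 − 839·67
1 = −839·2149 + 866·2082
1 = 866·4231 − 1705·2149
So 2149·(-1705) ≡ 1 (mod 4231), i.e. 2149⁻¹ ≡ 2526.
Then x ≡ 2526·1056 ≡ 1926 (mod 4231); the smallest non-negative solution is x = 1926.

1926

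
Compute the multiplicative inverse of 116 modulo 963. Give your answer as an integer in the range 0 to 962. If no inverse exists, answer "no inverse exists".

440

Run Euclid on (963, 116):
963 = 8*116 + 35
116 = 3*35 + 11
35 = 3*11 + 2
11 = 5*2 + 1
2 = 2*1 + 0
Since gcd(116, 963) = 1, back-substitute to write 1 as a combination:
1 = 11 − 5·2
1 = −5·35 + 16·11
1 = 16·116 − 53·35
1 = −53·963 + 440·116
So 116·440 ≡ 1 (mod 963).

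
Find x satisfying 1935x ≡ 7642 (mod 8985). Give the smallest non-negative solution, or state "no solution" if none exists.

no solution

gcd(1935, 8985):
8985 = 4*1935 + 1245
1935 = 1*1245 + 690
1245 = 1*690 + 555
690 = 1*555 + 135
555 = 4*135 + 15
135 = 9*15 + 0
gcd = 15, but 15 ∤ 7642, so the congruence has no solution.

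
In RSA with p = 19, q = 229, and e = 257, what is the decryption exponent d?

3593

φ(n) = (p−1)(q−1) = 18·228 = 4104.
Need d with 257·d ≡ 1 (mod 4104). Apply the extended Euclidean algorithm:
4104 = 15*257 + 249
257 = 1*249 + 8
249 = 31*8 + 1
8 = 8*1 + 0
Back-substitute:
1 = 249 − 31·8
1 = −31·257 + 32·249
1 = 32·4104 − 511·257
So 257·(-511) ≡ 1 (mod 4104), hence d ≡ -511 ≡ 3593 (mod 4104).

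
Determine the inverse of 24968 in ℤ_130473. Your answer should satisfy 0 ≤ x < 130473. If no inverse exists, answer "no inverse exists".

98069

gcd(130473, 24968) by repeated division:
130473 = 5*24968 + 5633
24968 = 4*5633 + 2436
5633 = 2*2436 + 761
2436 = 3*761 + 153
761 = 4*153 + 149
153 = 1*149 + 4
149 = 37*4 + 1
4 = 4*1 + 0
gcd = 1, so the inverse exists. Back-substitute:
1 = 149 − 37·4
1 = −37·153 + 38·149
1 = 38·761 − 189·153
1 = −189·2436 + 605·761
1 = 605·5633 − 1399·2436
1 = −1399·24968 + 6201·5633
1 = 6201·130473 − 32404·24968
So 24968·(-32404) ≡ 1 (mod 130473), and -32404 ≡ 98069 (mod 130473).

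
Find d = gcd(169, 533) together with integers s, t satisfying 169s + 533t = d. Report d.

Repeated division:
533 = 3×169 + 26
169 = 6×26 + 13
26 = 2×13 + 0
gcd(169, 533) = 13.
Express as a combination:
13 = 169 − 6·26
13 = −6·533 + 19·169
So 13 = (-6)·533 + (19)·169.

13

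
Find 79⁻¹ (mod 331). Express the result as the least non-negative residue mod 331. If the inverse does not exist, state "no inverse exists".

gcd(331, 79) by repeated division:
331 = 4×79 + 15
79 = 5×15 + 4
15 = 3×4 + 3
4 = 1×3 + 1
3 = 3×1 + 0
Since gcd(79, 331) = 1, back-substitute to write 1 as a combination:
1 = 4 − 3
1 = −15 + 4·4
1 = 4·79 − 21·15
1 = −21·331 + 88·79
So 79·88 ≡ 1 (mod 331).

88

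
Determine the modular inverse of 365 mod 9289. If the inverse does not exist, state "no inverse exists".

7533

gcd(9289, 365) by repeated division:
9289 = 25*365 + 164
365 = 2*164 + 37
164 = 4*37 + 16
37 = 2*16 + 5
16 = 3*5 + 1
5 = 5*1 + 0
gcd = 1, so the inverse exists. Back-substitute:
1 = 16 − 3·5
1 = −3·37 + 7·16
1 = 7·164 − 31·37
1 = −31·365 + 69·164
1 = 69·9289 − 1756·365
Thus 365·(-1756) ≡ 1 (mod 9289); reducing, -1756 mod 9289 = 7533.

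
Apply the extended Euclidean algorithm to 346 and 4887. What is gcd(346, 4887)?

Repeated division:
4887 = 14×346 + 43
346 = 8×43 + 2
43 = 21×2 + 1
2 = 2×1 + 0
gcd(346, 4887) = 1.
Working backward:
1 = 43 − 21·2
1 = −21·346 + 169·43
1 = 169·4887 − 2387·346
So 1 = (169)·4887 + (-2387)·346.

1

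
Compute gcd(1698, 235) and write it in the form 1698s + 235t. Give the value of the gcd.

1

Repeated division:
1698 = 7·235 + 53
235 = 4·53 + 23
53 = 2·23 + 7
23 = 3·7 + 2
7 = 3·2 + 1
2 = 2·1 + 0
gcd(1698, 235) = 1.
Back-substituting:
1 = 7 − 3·2
1 = −3·23 + 10·7
1 = 10·53 − 23·23
1 = −23·235 + 102·53
1 = 102·1698 − 737·235
So 1 = (102)·1698 + (-737)·235.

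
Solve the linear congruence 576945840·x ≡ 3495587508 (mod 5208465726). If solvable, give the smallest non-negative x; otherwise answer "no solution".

First find gcd(576945840, 5208465726):
5208465726 = 9×576945840 + 15953166
576945840 = 36×15953166 + 2631864
15953166 = 6×2631864 + 161982
2631864 = 16×161982 + 40152
161982 = 4×40152 + 1374
40152 = 29×1374 + 306
1374 = 4×306 + 150
306 = 2×150 + 6
150 = 25×6 + 0
gcd = 6 and 6 | 3495587508, so solutions exist. Divide through by 6: 96157640x ≡ 582597918 (mod 868077621).
Now find 96157640⁻¹ mod 868077621:
868077621 = 9·96157640 + 2658861
96157640 = 36·2658861 + 438644
2658861 = 6·438644 + 26997
438644 = 16·26997 + 6692
26997 = 4·6692 + 229
6692 = 29·229 + 51
229 = 4·51 + 25
51 = 2·25 + 1
25 = 25·1 + 0
Back-substitute:
1 = 51 − 2·25
1 = −2·229 + 9·51
1 = 9·6692 − 263·229
1 = −263·26997 + 1061·6692
1 = 1061·438644 − 17239·26997
1 = −17239·2658861 + 104495·438644
1 = 104495·96157640 − 3779059·2658861
1 = −3779059·868077621 + 34116026·96157640
So 96157640⁻¹ ≡ 34116026 (mod 868077621).
Then x ≡ 34116026·582597918 ≡ 358049304 (mod 868077621); the smallest non-negative solution is x = 358049304.

358049304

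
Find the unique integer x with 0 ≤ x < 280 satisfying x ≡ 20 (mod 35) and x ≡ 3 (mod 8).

195

Write x = 20 + 35·k. Then 35·k ≡ 3 − 20 ≡ 7 (mod 8).
Need 35⁻¹ mod 8. Extended Euclid on (8, 3):
8 = 2·3 + 2
3 = 1·2 + 1
2 = 2·1 + 0
Back-substitute:
1 = 3 − 2
1 = −8 + 3·3
35⁻¹ ≡ 3 (mod 8), so k ≡ 3·7 ≡ 5 (mod 8).
x = 20 + 35·5 = 195.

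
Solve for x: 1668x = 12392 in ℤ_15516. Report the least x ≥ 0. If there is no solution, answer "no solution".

gcd(1668, 15516):
15516 = 9*1668 + 504
1668 = 3*504 + 156
504 = 3*156 + 36
156 = 4*36 + 12
36 = 3*12 + 0
gcd = 12, but 12 ∤ 12392, so the congruence has no solution.

no solution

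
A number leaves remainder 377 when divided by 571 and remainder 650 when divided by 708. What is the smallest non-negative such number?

Write x = 377 + 571·k. Then 571·k ≡ 650 − 377 ≡ 273 (mod 708).
Need 571⁻¹ mod 708. Extended Euclid on (708, 571):
708 = 1*571 + 137
571 = 4*137 + 23
137 = 5*23 + 22
23 = 1*22 + 1
22 = 22*1 + 0
Back-substitute:
1 = 23 − 22
1 = −137 + 6·23
1 = 6·571 − 25·137
1 = −25·708 + 31·571
571⁻¹ ≡ 31 (mod 708), so k ≡ 31·273 ≡ 675 (mod 708).
x = 377 + 571·675 = 385802.

385802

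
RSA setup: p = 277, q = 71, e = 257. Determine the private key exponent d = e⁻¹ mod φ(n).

φ(n) = (p−1)(q−1) = 276·70 = 19320.
Need d with 257·d ≡ 1 (mod 19320). Apply the extended Euclidean algorithm:
19320 = 75*257 + 45
257 = 5*45 + 32
45 = 1*32 + 13
32 = 2*13 + 6
13 = 2*6 + 1
6 = 6*1 + 0
Back-substitute:
1 = 13 − 2·6
1 = −2·32 + 5·13
1 = 5·45 − 7·32
1 = −7·257 + 40·45
1 = 40·19320 − 3007·257
So 257·(-3007) ≡ 1 (mod 19320), hence d ≡ -3007 ≡ 16313 (mod 19320).

16313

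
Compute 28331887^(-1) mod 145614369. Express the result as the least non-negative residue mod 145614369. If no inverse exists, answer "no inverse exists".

100616569

Run Euclid on (145614369, 28331887):
145614369 = 5·28331887 + 3954934
28331887 = 7·3954934 + 647349
3954934 = 6·647349 + 70840
647349 = 9·70840 + 9789
70840 = 7·9789 + 2317
9789 = 4·2317 + 521
2317 = 4·521 + 233
521 = 2·233 + 55
233 = 4·55 + 13
55 = 4·13 + 3
13 = 4·3 + 1
3 = 3·1 + 0
The gcd is 1. Working backward:
1 = 13 − 4·3
1 = −4·55 + 17·13
1 = 17·233 − 72·55
1 = −72·521 + 161·233
1 = 161·2317 − 716·521
1 = −716·9789 + 3025·2317
1 = 3025·70840 − 21891·9789
1 = −21891·647349 + 200044·70840
1 = 200044·3954934 − 1222155·647349
1 = −1222155·28331887 + 8755129·3954934
1 = 8755129·145614369 − 44997800·28331887
Thus 28331887·(-44997800) ≡ 1 (mod 145614369); reducing, -44997800 mod 145614369 = 100616569.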